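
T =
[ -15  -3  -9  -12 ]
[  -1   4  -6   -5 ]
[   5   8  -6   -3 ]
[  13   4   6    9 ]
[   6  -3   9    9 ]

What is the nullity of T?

2

Row reduce to echelon form.
R2 ← R2 − (1/15)·R1: [0, 21/5, -27/5, -21/5]
R3 ← R3 + (1/3)·R1: [0, 7, -9, -7]
R4 ← R4 + (13/15)·R1: [0, 7/5, -9/5, -7/5]
R5 ← R5 + (2/5)·R1: [0, -21/5, 27/5, 21/5]
R3 ← R3 − (5/3)·R2: [0, 0, 0, 0]
R4 ← R4 − (1/3)·R2: [0, 0, 0, 0]
R5 ← R5 + R2: [0, 0, 0, 0]
2 nonzero rows, so rank(T) = 2.
T has 4 columns; by rank–nullity, nullity = 4 − 2 = 2.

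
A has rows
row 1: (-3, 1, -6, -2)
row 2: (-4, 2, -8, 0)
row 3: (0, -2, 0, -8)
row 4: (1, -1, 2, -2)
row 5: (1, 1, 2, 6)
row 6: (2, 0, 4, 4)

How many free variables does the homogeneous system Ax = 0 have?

2

Row reduce to echelon form.
R2 ← R2 − (4/3)·R1: [0, 2/3, 0, 8/3]
R4 ← R4 + (1/3)·R1: [0, -2/3, 0, -8/3]
R5 ← R5 + (1/3)·R1: [0, 4/3, 0, 16/3]
R6 ← R6 + (2/3)·R1: [0, 2/3, 0, 8/3]
R3 ← R3 + (3)·R2: [0, 0, 0, 0]
R4 ← R4 + R2: [0, 0, 0, 0]
R5 ← R5 − (2)·R2: [0, 0, 0, 0]
R6 ← R6 − R2: [0, 0, 0, 0]
2 nonzero rows, so rank(A) = 2.
A has 4 columns; by rank–nullity, nullity = 4 − 2 = 2.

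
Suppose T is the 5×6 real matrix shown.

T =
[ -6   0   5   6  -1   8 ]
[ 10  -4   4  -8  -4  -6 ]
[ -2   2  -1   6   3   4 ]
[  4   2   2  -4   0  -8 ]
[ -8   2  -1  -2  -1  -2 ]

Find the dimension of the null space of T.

2

Row reduce to echelon form.
R2 ← R2 + (5/3)·R1: [0, -4, 37/3, 2, -17/3, 22/3]
R3 ← R3 − (1/3)·R1: [0, 2, -8/3, 4, 10/3, 4/3]
R4 ← R4 + (2/3)·R1: [0, 2, 16/3, 0, -2/3, -8/3]
R5 ← R5 − (4/3)·R1: [0, 2, -23/3, -10, 1/3, -38/3]
R3 ← R3 + (1/2)·R2: [0, 0, 7/2, 5, 1/2, 5]
R4 ← R4 + (1/2)·R2: [0, 0, 23/2, 1, -7/2, 1]
R5 ← R5 + (1/2)·R2: [0, 0, -3/2, -9, -5/2, -9]
R4 ← R4 − (23/7)·R3: [0, 0, 0, -108/7, -36/7, -108/7]
R5 ← R5 + (3/7)·R3: [0, 0, 0, -48/7, -16/7, -48/7]
R5 ← R5 − (4/9)·R4: [0, 0, 0, 0, 0, 0]
4 nonzero rows, so rank(T) = 4.
T has 6 columns; by rank–nullity, nullity = 6 − 4 = 2.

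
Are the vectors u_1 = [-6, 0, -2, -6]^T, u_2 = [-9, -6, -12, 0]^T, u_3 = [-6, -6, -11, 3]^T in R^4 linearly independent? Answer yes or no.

Form the matrix with these vectors as rows and row reduce.
R2 ← R2 − (3/2)·R1: [0, -6, -9, 9]
R3 ← R3 − R1: [0, -6, -9, 9]
R3 ← R3 − R2: [0, 0, 0, 0]
2 nonzero rows, so the 3 vectors span a space of dimension 2.
Since 2 < 3, the vectors are linearly dependent.

no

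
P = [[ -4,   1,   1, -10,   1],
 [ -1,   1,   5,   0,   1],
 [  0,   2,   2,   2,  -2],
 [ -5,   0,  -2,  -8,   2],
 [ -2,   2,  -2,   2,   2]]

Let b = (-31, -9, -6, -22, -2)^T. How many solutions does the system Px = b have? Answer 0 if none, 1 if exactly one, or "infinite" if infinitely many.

1

Row reduce the augmented matrix [P | b].
R2 ← R2 − (1/4)·R1: [0, 3/4, 19/4, 5/2, 3/4, -5/4]
R4 ← R4 − (5/4)·R1: [0, -5/4, -13/4, 9/2, 3/4, 67/4]
R5 ← R5 − (1/2)·R1: [0, 3/2, -5/2, 7, 3/2, 27/2]
R3 ← R3 − (8/3)·R2: [0, 0, -32/3, -14/3, -4, -8/3]
R4 ← R4 + (5/3)·R2: [0, 0, 14/3, 26/3, 2, 44/3]
R5 ← R5 − (2)·R2: [0, 0, -12, 2, 0, 16]
R4 ← R4 + (7/16)·R3: [0, 0, 0, 53/8, 1/4, 27/2]
R5 ← R5 − (9/8)·R3: [0, 0, 0, 29/4, 9/2, 19]
R5 ← R5 − (58/53)·R4: [0, 0, 0, 0, 224/53, 224/53]
The echelon form has 5 nonzero rows, and every pivot lies in the first 5 columns, so rank(P) = rank([P|b]) = 5.
The system is consistent.
rank = 5 = number of unknowns, so the solution is unique.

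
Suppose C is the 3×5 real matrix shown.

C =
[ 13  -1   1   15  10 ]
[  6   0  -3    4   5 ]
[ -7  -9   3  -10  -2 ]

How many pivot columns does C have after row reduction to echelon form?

3

Row reduce to echelon form.
R2 ← R2 − (6/13)·R1: [0, 6/13, -45/13, -38/13, 5/13]
R3 ← R3 + (7/13)·R1: [0, -124/13, 46/13, -25/13, 44/13]
R3 ← R3 + (62/3)·R2: [0, 0, -68, -187/3, 34/3]
Echelon form has 3 nonzero rows, so rank(C) = 3.
Each nonzero row contributes one pivot column: 3 pivot columns.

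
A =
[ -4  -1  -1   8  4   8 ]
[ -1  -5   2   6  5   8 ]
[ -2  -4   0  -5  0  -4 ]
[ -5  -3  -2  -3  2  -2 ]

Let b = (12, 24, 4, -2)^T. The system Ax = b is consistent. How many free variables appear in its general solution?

2

Row reduce the augmented matrix [A | b].
R2 ← R2 − (1/4)·R1: [0, -19/4, 9/4, 4, 4, 6, 21]
R3 ← R3 − (1/2)·R1: [0, -7/2, 1/2, -9, -2, -8, -2]
R4 ← R4 − (5/4)·R1: [0, -7/4, -3/4, -13, -3, -12, -17]
R3 ← R3 − (14/19)·R2: [0, 0, -22/19, -227/19, -94/19, -236/19, -332/19]
R4 ← R4 − (7/19)·R2: [0, 0, -30/19, -275/19, -85/19, -270/19, -470/19]
R4 ← R4 − (15/11)·R3: [0, 0, 0, 20/11, 25/11, 30/11, -10/11]
The echelon form has 4 nonzero rows, and every pivot lies in the first 6 columns, so rank(A) = rank([A|b]) = 4.
The system is consistent.
Free variables = (unknowns) − (rank) = 6 − 4 = 2.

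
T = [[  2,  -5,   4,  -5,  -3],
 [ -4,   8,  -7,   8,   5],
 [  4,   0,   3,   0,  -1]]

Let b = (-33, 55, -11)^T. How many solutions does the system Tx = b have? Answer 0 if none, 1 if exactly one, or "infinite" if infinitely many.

infinite

Row reduce the augmented matrix [T | b].
R2 ← R2 + (2)·R1: [0, -2, 1, -2, -1, -11]
R3 ← R3 − (2)·R1: [0, 10, -5, 10, 5, 55]
R3 ← R3 + (5)·R2: [0, 0, 0, 0, 0, 0]
The echelon form has 2 nonzero rows, and every pivot lies in the first 5 columns, so rank(T) = rank([T|b]) = 2.
The system is consistent.
rank = 2 < 5 unknowns, so there are infinitely many solutions.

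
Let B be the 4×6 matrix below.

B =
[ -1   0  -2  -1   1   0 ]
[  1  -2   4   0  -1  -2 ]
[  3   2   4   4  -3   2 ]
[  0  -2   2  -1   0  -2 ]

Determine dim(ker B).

4

Row reduce to echelon form.
R2 ← R2 + R1: [0, -2, 2, -1, 0, -2]
R3 ← R3 + (3)·R1: [0, 2, -2, 1, 0, 2]
R3 ← R3 + R2: [0, 0, 0, 0, 0, 0]
R4 ← R4 − R2: [0, 0, 0, 0, 0, 0]
2 nonzero rows, so rank(B) = 2.
B has 6 columns; by rank–nullity, nullity = 6 − 2 = 4.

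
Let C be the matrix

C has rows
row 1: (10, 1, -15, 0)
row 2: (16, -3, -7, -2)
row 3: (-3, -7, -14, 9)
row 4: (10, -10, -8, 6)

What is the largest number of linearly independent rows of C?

Row reduce to echelon form.
R2 ← R2 − (8/5)·R1: [0, -23/5, 17, -2]
R3 ← R3 + (3/10)·R1: [0, -67/10, -37/2, 9]
R4 ← R4 − R1: [0, -11, 7, 6]
R3 ← R3 − (67/46)·R2: [0, 0, -995/23, 274/23]
R4 ← R4 − (55/23)·R2: [0, 0, -774/23, 248/23]
R4 ← R4 − (774/995)·R3: [0, 0, 0, 1508/995]
Echelon form has 4 nonzero rows, so rank(C) = 4.
The rank gives the maximum number of linearly independent rows: 4.

4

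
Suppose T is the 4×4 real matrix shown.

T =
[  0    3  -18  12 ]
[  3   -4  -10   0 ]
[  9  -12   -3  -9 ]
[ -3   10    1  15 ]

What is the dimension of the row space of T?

Row reduce to echelon form.
Swap R1 ↔ R2
R3 ← R3 − (3)·R1: [0, 0, 27, -9]
R4 ← R4 + R1: [0, 6, -9, 15]
R4 ← R4 − (2)·R2: [0, 0, 27, -9]
R4 ← R4 − R3: [0, 0, 0, 0]
Echelon form has 3 nonzero rows, so rank(T) = 3.
The row space has dimension equal to the rank: 3.

3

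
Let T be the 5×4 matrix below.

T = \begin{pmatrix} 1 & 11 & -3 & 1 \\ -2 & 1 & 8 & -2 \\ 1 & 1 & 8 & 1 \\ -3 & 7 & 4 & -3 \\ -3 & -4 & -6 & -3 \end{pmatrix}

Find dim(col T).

3

Row reduce to echelon form.
R2 ← R2 + (2)·R1: [0, 23, 2, 0]
R3 ← R3 − R1: [0, -10, 11, 0]
R4 ← R4 + (3)·R1: [0, 40, -5, 0]
R5 ← R5 + (3)·R1: [0, 29, -15, 0]
R3 ← R3 + (10/23)·R2: [0, 0, 273/23, 0]
R4 ← R4 − (40/23)·R2: [0, 0, -195/23, 0]
R5 ← R5 − (29/23)·R2: [0, 0, -403/23, 0]
R4 ← R4 + (5/7)·R3: [0, 0, 0, 0]
R5 ← R5 + (31/21)·R3: [0, 0, 0, 0]
Echelon form has 3 nonzero rows, so rank(T) = 3.
The column space has dimension equal to the rank: 3.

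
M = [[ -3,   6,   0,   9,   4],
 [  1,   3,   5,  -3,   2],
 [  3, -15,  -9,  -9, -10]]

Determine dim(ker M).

3

Row reduce to echelon form.
R2 ← R2 + (1/3)·R1: [0, 5, 5, 0, 10/3]
R3 ← R3 + R1: [0, -9, -9, 0, -6]
R3 ← R3 + (9/5)·R2: [0, 0, 0, 0, 0]
2 nonzero rows, so rank(M) = 2.
M has 5 columns; by rank–nullity, nullity = 5 − 2 = 3.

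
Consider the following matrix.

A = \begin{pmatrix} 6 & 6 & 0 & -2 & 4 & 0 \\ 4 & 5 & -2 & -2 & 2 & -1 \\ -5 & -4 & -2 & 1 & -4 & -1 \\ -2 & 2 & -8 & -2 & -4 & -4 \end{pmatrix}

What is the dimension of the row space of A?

2

Row reduce to echelon form.
R2 ← R2 − (2/3)·R1: [0, 1, -2, -2/3, -2/3, -1]
R3 ← R3 + (5/6)·R1: [0, 1, -2, -2/3, -2/3, -1]
R4 ← R4 + (1/3)·R1: [0, 4, -8, -8/3, -8/3, -4]
R3 ← R3 − R2: [0, 0, 0, 0, 0, 0]
R4 ← R4 − (4)·R2: [0, 0, 0, 0, 0, 0]
Echelon form has 2 nonzero rows, so rank(A) = 2.
The row space has dimension equal to the rank: 2.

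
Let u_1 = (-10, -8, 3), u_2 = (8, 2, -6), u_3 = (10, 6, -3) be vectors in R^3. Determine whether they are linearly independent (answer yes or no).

yes

Form the matrix with these vectors as rows and row reduce.
R2 ← R2 + (4/5)·R1: [0, -22/5, -18/5]
R3 ← R3 + R1: [0, -2, 0]
R3 ← R3 − (5/11)·R2: [0, 0, 18/11]
3 nonzero rows, so the 3 vectors span a space of dimension 3.
Since 3 = 3, the vectors are linearly independent.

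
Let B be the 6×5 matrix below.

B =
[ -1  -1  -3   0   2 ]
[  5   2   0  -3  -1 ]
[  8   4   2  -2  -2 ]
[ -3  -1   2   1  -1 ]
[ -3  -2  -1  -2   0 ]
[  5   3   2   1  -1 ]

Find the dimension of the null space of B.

Row reduce to echelon form.
R2 ← R2 + (5)·R1: [0, -3, -15, -3, 9]
R3 ← R3 + (8)·R1: [0, -4, -22, -2, 14]
R4 ← R4 − (3)·R1: [0, 2, 11, 1, -7]
R5 ← R5 − (3)·R1: [0, 1, 8, -2, -6]
R6 ← R6 + (5)·R1: [0, -2, -13, 1, 9]
R3 ← R3 − (4/3)·R2: [0, 0, -2, 2, 2]
R4 ← R4 + (2/3)·R2: [0, 0, 1, -1, -1]
R5 ← R5 + (1/3)·R2: [0, 0, 3, -3, -3]
R6 ← R6 − (2/3)·R2: [0, 0, -3, 3, 3]
R4 ← R4 + (1/2)·R3: [0, 0, 0, 0, 0]
R5 ← R5 + (3/2)·R3: [0, 0, 0, 0, 0]
R6 ← R6 − (3/2)·R3: [0, 0, 0, 0, 0]
3 nonzero rows, so rank(B) = 3.
B has 5 columns; by rank–nullity, nullity = 5 − 3 = 2.

2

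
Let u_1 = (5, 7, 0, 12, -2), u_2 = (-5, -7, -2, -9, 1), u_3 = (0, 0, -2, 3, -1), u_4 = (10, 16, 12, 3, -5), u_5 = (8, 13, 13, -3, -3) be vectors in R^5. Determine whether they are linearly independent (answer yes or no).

Form the matrix with these vectors as rows and row reduce.
R2 ← R2 + R1: [0, 0, -2, 3, -1]
R4 ← R4 − (2)·R1: [0, 2, 12, -21, -1]
R5 ← R5 − (8/5)·R1: [0, 9/5, 13, -111/5, 1/5]
Swap R2 ↔ R4
R5 ← R5 − (9/10)·R2: [0, 0, 11/5, -33/10, 11/10]
R4 ← R4 − R3: [0, 0, 0, 0, 0]
R5 ← R5 + (11/10)·R3: [0, 0, 0, 0, 0]
3 nonzero rows, so the 5 vectors span a space of dimension 3.
Since 3 < 5, the vectors are linearly dependent.

no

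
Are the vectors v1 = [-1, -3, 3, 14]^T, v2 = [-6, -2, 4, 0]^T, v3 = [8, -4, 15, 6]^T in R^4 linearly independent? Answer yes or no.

Form the matrix with these vectors as rows and row reduce.
R2 ← R2 − (6)·R1: [0, 16, -14, -84]
R3 ← R3 + (8)·R1: [0, -28, 39, 118]
R3 ← R3 + (7/4)·R2: [0, 0, 29/2, -29]
3 nonzero rows, so the 3 vectors span a space of dimension 3.
Since 3 = 3, the vectors are linearly independent.

yes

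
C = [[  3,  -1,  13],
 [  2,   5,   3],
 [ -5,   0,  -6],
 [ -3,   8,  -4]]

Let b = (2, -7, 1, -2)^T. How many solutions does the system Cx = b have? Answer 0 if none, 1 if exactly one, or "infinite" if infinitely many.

0

Row reduce the augmented matrix [C | b].
R2 ← R2 − (2/3)·R1: [0, 17/3, -17/3, -25/3]
R3 ← R3 + (5/3)·R1: [0, -5/3, 47/3, 13/3]
R4 ← R4 + R1: [0, 7, 9, 0]
R3 ← R3 + (5/17)·R2: [0, 0, 14, 32/17]
R4 ← R4 − (21/17)·R2: [0, 0, 16, 175/17]
R4 ← R4 − (8/7)·R3: [0, 0, 0, 57/7]
The echelon form has 4 nonzero rows; the last pivot sits in the augmented column, so rank(C) = 3 but rank([C|b]) = 4.
Since the ranks differ, the system is inconsistent.
It has no solutions.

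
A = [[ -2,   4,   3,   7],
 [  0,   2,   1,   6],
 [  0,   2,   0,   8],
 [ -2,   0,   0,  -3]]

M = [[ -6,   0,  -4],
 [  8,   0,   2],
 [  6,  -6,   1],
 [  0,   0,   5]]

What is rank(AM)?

3

First compute AM:
[[ 62, -18,  54],
 [ 22,  -6,  35],
 [ 16,   0,  44],
 [ 12,   0,  -7]]
Now row reduce the product.
R2 ← R2 − (11/31)·R1: [0, 12/31, 491/31]
R3 ← R3 − (8/31)·R1: [0, 144/31, 932/31]
R4 ← R4 − (6/31)·R1: [0, 108/31, -541/31]
R3 ← R3 − (12)·R2: [0, 0, -160]
R4 ← R4 − (9)·R2: [0, 0, -160]
R4 ← R4 − R3: [0, 0, 0]
3 nonzero rows, so rank(AM) = 3.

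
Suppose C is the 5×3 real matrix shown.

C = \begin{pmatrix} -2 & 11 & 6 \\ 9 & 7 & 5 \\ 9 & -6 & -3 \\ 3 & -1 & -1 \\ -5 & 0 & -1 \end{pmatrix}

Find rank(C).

3

Row reduce to echelon form.
R2 ← R2 + (9/2)·R1: [0, 113/2, 32]
R3 ← R3 + (9/2)·R1: [0, 87/2, 24]
R4 ← R4 + (3/2)·R1: [0, 31/2, 8]
R5 ← R5 − (5/2)·R1: [0, -55/2, -16]
R3 ← R3 − (87/113)·R2: [0, 0, -72/113]
R4 ← R4 − (31/113)·R2: [0, 0, -88/113]
R5 ← R5 + (55/113)·R2: [0, 0, -48/113]
R4 ← R4 − (11/9)·R3: [0, 0, 0]
R5 ← R5 − (2/3)·R3: [0, 0, 0]
Echelon form has 3 nonzero rows, so rank(C) = 3.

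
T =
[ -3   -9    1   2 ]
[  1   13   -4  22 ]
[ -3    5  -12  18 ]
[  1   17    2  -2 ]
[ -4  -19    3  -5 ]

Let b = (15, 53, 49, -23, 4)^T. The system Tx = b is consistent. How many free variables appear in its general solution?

Row reduce the augmented matrix [T | b].
R2 ← R2 + (1/3)·R1: [0, 10, -11/3, 68/3, 58]
R3 ← R3 − R1: [0, 14, -13, 16, 34]
R4 ← R4 + (1/3)·R1: [0, 14, 7/3, -4/3, -18]
R5 ← R5 − (4/3)·R1: [0, -7, 5/3, -23/3, -16]
R3 ← R3 − (7/5)·R2: [0, 0, -118/15, -236/15, -236/5]
R4 ← R4 − (7/5)·R2: [0, 0, 112/15, -496/15, -496/5]
R5 ← R5 + (7/10)·R2: [0, 0, -9/10, 41/5, 123/5]
R4 ← R4 + (56/59)·R3: [0, 0, 0, -48, -144]
R5 ← R5 − (27/236)·R3: [0, 0, 0, 10, 30]
R5 ← R5 + (5/24)·R4: [0, 0, 0, 0, 0]
The echelon form has 4 nonzero rows, and every pivot lies in the first 4 columns, so rank(T) = rank([T|b]) = 4.
The system is consistent.
Free variables = (unknowns) − (rank) = 4 − 4 = 0.

0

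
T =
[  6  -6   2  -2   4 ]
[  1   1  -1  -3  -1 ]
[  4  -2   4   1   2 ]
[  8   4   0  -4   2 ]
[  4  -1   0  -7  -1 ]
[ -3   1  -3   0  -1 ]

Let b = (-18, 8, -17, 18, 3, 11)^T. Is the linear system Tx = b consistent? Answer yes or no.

yes

Row reduce the augmented matrix [T | b].
R2 ← R2 − (1/6)·R1: [0, 2, -4/3, -8/3, -5/3, 11]
R3 ← R3 − (2/3)·R1: [0, 2, 8/3, 7/3, -2/3, -5]
R4 ← R4 − (4/3)·R1: [0, 12, -8/3, -4/3, -10/3, 42]
R5 ← R5 − (2/3)·R1: [0, 3, -4/3, -17/3, -11/3, 15]
R6 ← R6 + (1/2)·R1: [0, -2, -2, -1, 1, 2]
R3 ← R3 − R2: [0, 0, 4, 5, 1, -16]
R4 ← R4 − (6)·R2: [0, 0, 16/3, 44/3, 20/3, -24]
R5 ← R5 − (3/2)·R2: [0, 0, 2/3, -5/3, -7/6, -3/2]
R6 ← R6 + R2: [0, 0, -10/3, -11/3, -2/3, 13]
R4 ← R4 − (4/3)·R3: [0, 0, 0, 8, 16/3, -8/3]
R5 ← R5 − (1/6)·R3: [0, 0, 0, -5/2, -4/3, 7/6]
R6 ← R6 + (5/6)·R3: [0, 0, 0, 1/2, 1/6, -1/3]
R5 ← R5 + (5/16)·R4: [0, 0, 0, 0, 1/3, 1/3]
R6 ← R6 − (1/16)·R4: [0, 0, 0, 0, -1/6, -1/6]
R6 ← R6 + (1/2)·R5: [0, 0, 0, 0, 0, 0]
The echelon form has 5 nonzero rows, and every pivot lies in the first 5 columns, so rank(T) = rank([T|b]) = 5.
The system is consistent.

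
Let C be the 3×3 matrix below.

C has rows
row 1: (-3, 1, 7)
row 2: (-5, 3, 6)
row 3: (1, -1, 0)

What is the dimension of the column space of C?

3

Row reduce to echelon form.
R2 ← R2 − (5/3)·R1: [0, 4/3, -17/3]
R3 ← R3 + (1/3)·R1: [0, -2/3, 7/3]
R3 ← R3 + (1/2)·R2: [0, 0, -1/2]
Echelon form has 3 nonzero rows, so rank(C) = 3.
The column space has dimension equal to the rank: 3.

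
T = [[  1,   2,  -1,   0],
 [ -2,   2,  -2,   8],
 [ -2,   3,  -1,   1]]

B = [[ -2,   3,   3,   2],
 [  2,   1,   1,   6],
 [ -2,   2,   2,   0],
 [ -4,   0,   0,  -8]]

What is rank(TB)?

First compute TB:
[[  4,   3,   3,  14],
 [-20,  -8,  -8, -56],
 [  8,  -5,  -5,   6]]
Now row reduce the product.
R2 ← R2 + (5)·R1: [0, 7, 7, 14]
R3 ← R3 − (2)·R1: [0, -11, -11, -22]
R3 ← R3 + (11/7)·R2: [0, 0, 0, 0]
2 nonzero rows, so rank(TB) = 2.

2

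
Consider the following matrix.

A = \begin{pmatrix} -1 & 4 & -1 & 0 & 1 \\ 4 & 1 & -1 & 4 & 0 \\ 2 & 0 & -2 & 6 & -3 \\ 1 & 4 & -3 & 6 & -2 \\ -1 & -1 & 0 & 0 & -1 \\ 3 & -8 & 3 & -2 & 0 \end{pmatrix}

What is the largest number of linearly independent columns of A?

Row reduce to echelon form.
R2 ← R2 + (4)·R1: [0, 17, -5, 4, 4]
R3 ← R3 + (2)·R1: [0, 8, -4, 6, -1]
R4 ← R4 + R1: [0, 8, -4, 6, -1]
R5 ← R5 − R1: [0, -5, 1, 0, -2]
R6 ← R6 + (3)·R1: [0, 4, 0, -2, 3]
R3 ← R3 − (8/17)·R2: [0, 0, -28/17, 70/17, -49/17]
R4 ← R4 − (8/17)·R2: [0, 0, -28/17, 70/17, -49/17]
R5 ← R5 + (5/17)·R2: [0, 0, -8/17, 20/17, -14/17]
R6 ← R6 − (4/17)·R2: [0, 0, 20/17, -50/17, 35/17]
R4 ← R4 − R3: [0, 0, 0, 0, 0]
R5 ← R5 − (2/7)·R3: [0, 0, 0, 0, 0]
R6 ← R6 + (5/7)·R3: [0, 0, 0, 0, 0]
Echelon form has 3 nonzero rows, so rank(A) = 3.
The rank gives the maximum number of linearly independent columns: 3.

3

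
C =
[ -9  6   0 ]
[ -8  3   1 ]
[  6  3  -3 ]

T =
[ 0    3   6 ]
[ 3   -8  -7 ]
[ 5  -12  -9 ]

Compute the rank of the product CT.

First compute CT:
[[ 18, -75, -96],
 [ 14, -60, -78],
 [ -6,  30,  42]]
Now row reduce the product.
R2 ← R2 − (7/9)·R1: [0, -5/3, -10/3]
R3 ← R3 + (1/3)·R1: [0, 5, 10]
R3 ← R3 + (3)·R2: [0, 0, 0]
2 nonzero rows, so rank(CT) = 2.

2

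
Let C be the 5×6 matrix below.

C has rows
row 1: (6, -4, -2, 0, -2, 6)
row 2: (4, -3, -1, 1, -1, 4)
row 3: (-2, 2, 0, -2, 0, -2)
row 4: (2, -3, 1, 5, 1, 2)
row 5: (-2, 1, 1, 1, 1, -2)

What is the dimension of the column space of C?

2

Row reduce to echelon form.
R2 ← R2 − (2/3)·R1: [0, -1/3, 1/3, 1, 1/3, 0]
R3 ← R3 + (1/3)·R1: [0, 2/3, -2/3, -2, -2/3, 0]
R4 ← R4 − (1/3)·R1: [0, -5/3, 5/3, 5, 5/3, 0]
R5 ← R5 + (1/3)·R1: [0, -1/3, 1/3, 1, 1/3, 0]
R3 ← R3 + (2)·R2: [0, 0, 0, 0, 0, 0]
R4 ← R4 − (5)·R2: [0, 0, 0, 0, 0, 0]
R5 ← R5 − R2: [0, 0, 0, 0, 0, 0]
Echelon form has 2 nonzero rows, so rank(C) = 2.
The column space has dimension equal to the rank: 2.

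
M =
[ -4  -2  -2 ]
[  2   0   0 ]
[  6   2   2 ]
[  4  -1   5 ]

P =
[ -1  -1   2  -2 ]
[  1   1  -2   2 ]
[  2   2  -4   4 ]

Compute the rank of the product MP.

First compute MP:
[[ -2,  -2,   4,  -4],
 [ -2,  -2,   4,  -4],
 [  0,   0,   0,   0],
 [  5,   5, -10,  10]]
Now row reduce the product.
R2 ← R2 − R1: [0, 0, 0, 0]
R4 ← R4 + (5/2)·R1: [0, 0, 0, 0]
1 nonzero row, so rank(MP) = 1.

1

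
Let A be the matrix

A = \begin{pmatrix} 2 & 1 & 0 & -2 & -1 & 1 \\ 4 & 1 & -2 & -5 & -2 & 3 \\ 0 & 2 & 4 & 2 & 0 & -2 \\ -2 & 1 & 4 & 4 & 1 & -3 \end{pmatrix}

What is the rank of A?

2

Row reduce to echelon form.
R2 ← R2 − (2)·R1: [0, -1, -2, -1, 0, 1]
R4 ← R4 + R1: [0, 2, 4, 2, 0, -2]
R3 ← R3 + (2)·R2: [0, 0, 0, 0, 0, 0]
R4 ← R4 + (2)·R2: [0, 0, 0, 0, 0, 0]
Echelon form has 2 nonzero rows, so rank(A) = 2.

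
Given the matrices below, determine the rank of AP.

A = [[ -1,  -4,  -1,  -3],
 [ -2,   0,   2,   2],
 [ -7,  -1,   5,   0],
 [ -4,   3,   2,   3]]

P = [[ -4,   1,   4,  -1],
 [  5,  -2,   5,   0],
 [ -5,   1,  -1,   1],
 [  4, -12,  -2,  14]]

4

First compute AP:
[[-23,  42, -17, -42],
 [  6, -24, -14,  32],
 [ -2,   0, -38,  12],
 [ 33, -44,  -9,  48]]
Now row reduce the product.
R2 ← R2 + (6/23)·R1: [0, -300/23, -424/23, 484/23]
R3 ← R3 − (2/23)·R1: [0, -84/23, -840/23, 360/23]
R4 ← R4 + (33/23)·R1: [0, 374/23, -768/23, -282/23]
R3 ← R3 − (7/25)·R2: [0, 0, -784/25, 244/25]
R4 ← R4 + (187/150)·R2: [0, 0, -4228/75, 1048/75]
R4 ← R4 − (151/84)·R3: [0, 0, 0, -25/7]
4 nonzero rows, so rank(AP) = 4.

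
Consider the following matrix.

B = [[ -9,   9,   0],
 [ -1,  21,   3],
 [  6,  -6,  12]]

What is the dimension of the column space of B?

3

Row reduce to echelon form.
R2 ← R2 − (1/9)·R1: [0, 20, 3]
R3 ← R3 + (2/3)·R1: [0, 0, 12]
Echelon form has 3 nonzero rows, so rank(B) = 3.
The column space has dimension equal to the rank: 3.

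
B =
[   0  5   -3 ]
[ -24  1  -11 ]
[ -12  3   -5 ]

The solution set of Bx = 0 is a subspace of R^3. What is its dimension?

0

Row reduce to echelon form.
Swap R1 ↔ R2
R3 ← R3 − (1/2)·R1: [0, 5/2, 1/2]
R3 ← R3 − (1/2)·R2: [0, 0, 2]
3 nonzero rows, so rank(B) = 3.
B has 3 columns; by rank–nullity, nullity = 3 − 3 = 0.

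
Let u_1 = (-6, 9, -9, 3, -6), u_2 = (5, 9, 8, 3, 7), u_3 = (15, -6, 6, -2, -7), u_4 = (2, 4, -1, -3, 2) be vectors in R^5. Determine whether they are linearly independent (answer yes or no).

Form the matrix with these vectors as rows and row reduce.
R2 ← R2 + (5/6)·R1: [0, 33/2, 1/2, 11/2, 2]
R3 ← R3 + (5/2)·R1: [0, 33/2, -33/2, 11/2, -22]
R4 ← R4 + (1/3)·R1: [0, 7, -4, -2, 0]
R3 ← R3 − R2: [0, 0, -17, 0, -24]
R4 ← R4 − (14/33)·R2: [0, 0, -139/33, -13/3, -28/33]
R4 ← R4 − (139/561)·R3: [0, 0, 0, -13/3, 260/51]
4 nonzero rows, so the 4 vectors span a space of dimension 4.
Since 4 = 4, the vectors are linearly independent.

yes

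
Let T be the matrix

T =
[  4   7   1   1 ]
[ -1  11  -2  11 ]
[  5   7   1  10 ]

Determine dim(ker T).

1

Row reduce to echelon form.
R2 ← R2 + (1/4)·R1: [0, 51/4, -7/4, 45/4]
R3 ← R3 − (5/4)·R1: [0, -7/4, -1/4, 35/4]
R3 ← R3 + (7/51)·R2: [0, 0, -25/51, 175/17]
3 nonzero rows, so rank(T) = 3.
T has 4 columns; by rank–nullity, nullity = 4 − 3 = 1.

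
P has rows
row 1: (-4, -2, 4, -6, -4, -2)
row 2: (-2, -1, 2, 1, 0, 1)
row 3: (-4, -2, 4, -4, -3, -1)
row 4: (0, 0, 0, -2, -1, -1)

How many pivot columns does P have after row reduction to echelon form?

Row reduce to echelon form.
R2 ← R2 − (1/2)·R1: [0, 0, 0, 4, 2, 2]
R3 ← R3 − R1: [0, 0, 0, 2, 1, 1]
R3 ← R3 − (1/2)·R2: [0, 0, 0, 0, 0, 0]
R4 ← R4 + (1/2)·R2: [0, 0, 0, 0, 0, 0]
Echelon form has 2 nonzero rows, so rank(P) = 2.
Each nonzero row contributes one pivot column: 2 pivot columns.

2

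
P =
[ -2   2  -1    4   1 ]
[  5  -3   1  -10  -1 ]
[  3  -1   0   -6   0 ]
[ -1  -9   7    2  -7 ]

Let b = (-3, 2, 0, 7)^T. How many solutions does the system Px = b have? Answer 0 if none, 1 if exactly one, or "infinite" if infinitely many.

0

Row reduce the augmented matrix [P | b].
R2 ← R2 + (5/2)·R1: [0, 2, -3/2, 0, 3/2, -11/2]
R3 ← R3 + (3/2)·R1: [0, 2, -3/2, 0, 3/2, -9/2]
R4 ← R4 − (1/2)·R1: [0, -10, 15/2, 0, -15/2, 17/2]
R3 ← R3 − R2: [0, 0, 0, 0, 0, 1]
R4 ← R4 + (5)·R2: [0, 0, 0, 0, 0, -19]
R4 ← R4 + (19)·R3: [0, 0, 0, 0, 0, 0]
The echelon form has 3 nonzero rows; the last pivot sits in the augmented column, so rank(P) = 2 but rank([P|b]) = 3.
Since the ranks differ, the system is inconsistent.
It has no solutions.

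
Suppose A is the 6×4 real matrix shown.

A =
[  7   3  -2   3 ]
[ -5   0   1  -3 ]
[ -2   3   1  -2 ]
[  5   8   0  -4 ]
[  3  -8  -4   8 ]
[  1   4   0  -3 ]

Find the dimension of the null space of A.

Row reduce to echelon form.
R2 ← R2 + (5/7)·R1: [0, 15/7, -3/7, -6/7]
R3 ← R3 + (2/7)·R1: [0, 27/7, 3/7, -8/7]
R4 ← R4 − (5/7)·R1: [0, 41/7, 10/7, -43/7]
R5 ← R5 − (3/7)·R1: [0, -65/7, -22/7, 47/7]
R6 ← R6 − (1/7)·R1: [0, 25/7, 2/7, -24/7]
R3 ← R3 − (9/5)·R2: [0, 0, 6/5, 2/5]
R4 ← R4 − (41/15)·R2: [0, 0, 13/5, -19/5]
R5 ← R5 + (13/3)·R2: [0, 0, -5, 3]
R6 ← R6 − (5/3)·R2: [0, 0, 1, -2]
R4 ← R4 − (13/6)·R3: [0, 0, 0, -14/3]
R5 ← R5 + (25/6)·R3: [0, 0, 0, 14/3]
R6 ← R6 − (5/6)·R3: [0, 0, 0, -7/3]
R5 ← R5 + R4: [0, 0, 0, 0]
R6 ← R6 − (1/2)·R4: [0, 0, 0, 0]
4 nonzero rows, so rank(A) = 4.
A has 4 columns; by rank–nullity, nullity = 4 − 4 = 0.

0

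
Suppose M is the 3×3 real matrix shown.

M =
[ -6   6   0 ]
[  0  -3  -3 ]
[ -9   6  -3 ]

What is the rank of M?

Row reduce to echelon form.
R3 ← R3 − (3/2)·R1: [0, -3, -3]
R3 ← R3 − R2: [0, 0, 0]
Echelon form has 2 nonzero rows, so rank(M) = 2.

2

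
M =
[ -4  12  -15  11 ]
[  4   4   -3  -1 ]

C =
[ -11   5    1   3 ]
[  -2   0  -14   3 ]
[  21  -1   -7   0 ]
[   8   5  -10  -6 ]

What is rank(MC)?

First compute MC:
[[-207,  50, -177, -42],
 [-123,  18, -21,  30]]
Now row reduce the product.
R2 ← R2 − (41/69)·R1: [0, -808/69, 1936/23, 1264/23]
2 nonzero rows, so rank(MC) = 2.

2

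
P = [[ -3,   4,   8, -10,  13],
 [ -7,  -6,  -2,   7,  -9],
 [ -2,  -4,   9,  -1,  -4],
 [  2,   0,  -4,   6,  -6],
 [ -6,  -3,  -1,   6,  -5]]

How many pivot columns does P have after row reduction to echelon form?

5

Row reduce to echelon form.
R2 ← R2 − (7/3)·R1: [0, -46/3, -62/3, 91/3, -118/3]
R3 ← R3 − (2/3)·R1: [0, -20/3, 11/3, 17/3, -38/3]
R4 ← R4 + (2/3)·R1: [0, 8/3, 4/3, -2/3, 8/3]
R5 ← R5 − (2)·R1: [0, -11, -17, 26, -31]
R3 ← R3 − (10/23)·R2: [0, 0, 291/23, -173/23, 102/23]
R4 ← R4 + (4/23)·R2: [0, 0, -52/23, 106/23, -96/23]
R5 ← R5 − (33/46)·R2: [0, 0, -50/23, 195/46, -64/23]
R4 ← R4 + (52/291)·R3: [0, 0, 0, 950/291, -328/97]
R5 ← R5 + (50/291)·R3: [0, 0, 0, 1715/582, -196/97]
R5 ← R5 − (343/380)·R4: [0, 0, 0, 0, 98/95]
Echelon form has 5 nonzero rows, so rank(P) = 5.
Each nonzero row contributes one pivot column: 5 pivot columns.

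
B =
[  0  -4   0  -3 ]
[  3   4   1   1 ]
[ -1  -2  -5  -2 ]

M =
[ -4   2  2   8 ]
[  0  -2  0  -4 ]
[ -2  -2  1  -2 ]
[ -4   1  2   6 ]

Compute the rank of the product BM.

First compute BM:
[[ 12,   5,  -6,  -2],
 [-18,  -3,   9,  12],
 [ 22,  10, -11,  -2]]
Now row reduce the product.
R2 ← R2 + (3/2)·R1: [0, 9/2, 0, 9]
R3 ← R3 − (11/6)·R1: [0, 5/6, 0, 5/3]
R3 ← R3 − (5/27)·R2: [0, 0, 0, 0]
2 nonzero rows, so rank(BM) = 2.

2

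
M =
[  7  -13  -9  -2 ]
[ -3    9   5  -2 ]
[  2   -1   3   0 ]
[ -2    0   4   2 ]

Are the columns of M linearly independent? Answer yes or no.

Row reduce M to echelon form.
R2 ← R2 + (3/7)·R1: [0, 24/7, 8/7, -20/7]
R3 ← R3 − (2/7)·R1: [0, 19/7, 39/7, 4/7]
R4 ← R4 + (2/7)·R1: [0, -26/7, 10/7, 10/7]
R3 ← R3 − (19/24)·R2: [0, 0, 14/3, 17/6]
R4 ← R4 + (13/12)·R2: [0, 0, 8/3, -5/3]
R4 ← R4 − (4/7)·R3: [0, 0, 0, -23/7]
4 pivots among 4 columns.
Every column is a pivot column, so the columns are linearly independent.

yes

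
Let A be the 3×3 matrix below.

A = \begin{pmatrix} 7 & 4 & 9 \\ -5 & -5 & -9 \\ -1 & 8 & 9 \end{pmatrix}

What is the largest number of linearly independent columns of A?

2

Row reduce to echelon form.
R2 ← R2 + (5/7)·R1: [0, -15/7, -18/7]
R3 ← R3 + (1/7)·R1: [0, 60/7, 72/7]
R3 ← R3 + (4)·R2: [0, 0, 0]
Echelon form has 2 nonzero rows, so rank(A) = 2.
The rank gives the maximum number of linearly independent columns: 2.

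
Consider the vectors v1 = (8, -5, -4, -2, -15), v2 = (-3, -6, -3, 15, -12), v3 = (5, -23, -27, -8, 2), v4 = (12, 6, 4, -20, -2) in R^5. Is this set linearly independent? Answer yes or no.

Form the matrix with these vectors as rows and row reduce.
R2 ← R2 + (3/8)·R1: [0, -63/8, -9/2, 57/4, -141/8]
R3 ← R3 − (5/8)·R1: [0, -159/8, -49/2, -27/4, 91/8]
R4 ← R4 − (3/2)·R1: [0, 27/2, 10, -17, 41/2]
R3 ← R3 − (53/21)·R2: [0, 0, -92/7, -299/7, 391/7]
R4 ← R4 + (12/7)·R2: [0, 0, 16/7, 52/7, -68/7]
R4 ← R4 + (4/23)·R3: [0, 0, 0, 0, 0]
3 nonzero rows, so the 4 vectors span a space of dimension 3.
Since 3 < 4, the vectors are linearly dependent.

no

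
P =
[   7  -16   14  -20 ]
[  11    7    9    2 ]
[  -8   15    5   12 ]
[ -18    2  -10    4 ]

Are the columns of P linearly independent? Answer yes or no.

Row reduce P to echelon form.
R2 ← R2 − (11/7)·R1: [0, 225/7, -13, 234/7]
R3 ← R3 + (8/7)·R1: [0, -23/7, 21, -76/7]
R4 ← R4 + (18/7)·R1: [0, -274/7, 26, -332/7]
R3 ← R3 + (23/225)·R2: [0, 0, 4426/225, -186/25]
R4 ← R4 + (274/225)·R2: [0, 0, 2288/225, -168/25]
R4 ← R4 − (1144/2213)·R3: [0, 0, 0, -6360/2213]
4 pivots among 4 columns.
Every column is a pivot column, so the columns are linearly independent.

yes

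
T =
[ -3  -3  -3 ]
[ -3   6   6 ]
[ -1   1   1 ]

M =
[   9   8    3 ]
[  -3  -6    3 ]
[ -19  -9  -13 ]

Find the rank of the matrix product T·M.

2

First compute TM:
[[ 39,  21,  21],
 [-159, -114, -69],
 [-31, -23, -13]]
Now row reduce the product.
R2 ← R2 + (53/13)·R1: [0, -369/13, 216/13]
R3 ← R3 + (31/39)·R1: [0, -82/13, 48/13]
R3 ← R3 − (2/9)·R2: [0, 0, 0]
2 nonzero rows, so rank(TM) = 2.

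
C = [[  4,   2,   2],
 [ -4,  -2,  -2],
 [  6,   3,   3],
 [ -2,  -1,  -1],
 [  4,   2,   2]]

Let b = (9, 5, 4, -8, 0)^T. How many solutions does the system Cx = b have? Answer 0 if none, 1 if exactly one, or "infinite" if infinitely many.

0

Row reduce the augmented matrix [C | b].
R2 ← R2 + R1: [0, 0, 0, 14]
R3 ← R3 − (3/2)·R1: [0, 0, 0, -19/2]
R4 ← R4 + (1/2)·R1: [0, 0, 0, -7/2]
R5 ← R5 − R1: [0, 0, 0, -9]
R3 ← R3 + (19/28)·R2: [0, 0, 0, 0]
R4 ← R4 + (1/4)·R2: [0, 0, 0, 0]
R5 ← R5 + (9/14)·R2: [0, 0, 0, 0]
The echelon form has 2 nonzero rows; the last pivot sits in the augmented column, so rank(C) = 1 but rank([C|b]) = 2.
Since the ranks differ, the system is inconsistent.
It has no solutions.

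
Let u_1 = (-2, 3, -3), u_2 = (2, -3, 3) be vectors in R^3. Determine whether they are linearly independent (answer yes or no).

no

Form the matrix with these vectors as rows and row reduce.
R2 ← R2 + R1: [0, 0, 0]
1 nonzero row, so the 2 vectors span a space of dimension 1.
Since 1 < 2, the vectors are linearly dependent.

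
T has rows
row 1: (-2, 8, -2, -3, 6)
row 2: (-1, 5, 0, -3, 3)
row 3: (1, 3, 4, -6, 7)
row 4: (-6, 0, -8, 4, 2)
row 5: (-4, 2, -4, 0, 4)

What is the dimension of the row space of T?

Row reduce to echelon form.
R2 ← R2 − (1/2)·R1: [0, 1, 1, -3/2, 0]
R3 ← R3 + (1/2)·R1: [0, 7, 3, -15/2, 10]
R4 ← R4 − (3)·R1: [0, -24, -2, 13, -16]
R5 ← R5 − (2)·R1: [0, -14, 0, 6, -8]
R3 ← R3 − (7)·R2: [0, 0, -4, 3, 10]
R4 ← R4 + (24)·R2: [0, 0, 22, -23, -16]
R5 ← R5 + (14)·R2: [0, 0, 14, -15, -8]
R4 ← R4 + (11/2)·R3: [0, 0, 0, -13/2, 39]
R5 ← R5 + (7/2)·R3: [0, 0, 0, -9/2, 27]
R5 ← R5 − (9/13)·R4: [0, 0, 0, 0, 0]
Echelon form has 4 nonzero rows, so rank(T) = 4.
The row space has dimension equal to the rank: 4.

4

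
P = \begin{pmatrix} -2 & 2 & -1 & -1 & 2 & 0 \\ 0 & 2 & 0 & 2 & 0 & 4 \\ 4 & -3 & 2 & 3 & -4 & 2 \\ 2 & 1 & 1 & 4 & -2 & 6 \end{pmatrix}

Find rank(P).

2

Row reduce to echelon form.
R3 ← R3 + (2)·R1: [0, 1, 0, 1, 0, 2]
R4 ← R4 + R1: [0, 3, 0, 3, 0, 6]
R3 ← R3 − (1/2)·R2: [0, 0, 0, 0, 0, 0]
R4 ← R4 − (3/2)·R2: [0, 0, 0, 0, 0, 0]
Echelon form has 2 nonzero rows, so rank(P) = 2.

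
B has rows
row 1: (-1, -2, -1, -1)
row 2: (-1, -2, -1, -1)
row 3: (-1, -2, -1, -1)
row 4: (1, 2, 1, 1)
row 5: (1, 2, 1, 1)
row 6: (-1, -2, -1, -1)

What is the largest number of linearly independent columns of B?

1

Row reduce to echelon form.
R2 ← R2 − R1: [0, 0, 0, 0]
R3 ← R3 − R1: [0, 0, 0, 0]
R4 ← R4 + R1: [0, 0, 0, 0]
R5 ← R5 + R1: [0, 0, 0, 0]
R6 ← R6 − R1: [0, 0, 0, 0]
Echelon form has 1 nonzero row, so rank(B) = 1.
The rank gives the maximum number of linearly independent columns: 1.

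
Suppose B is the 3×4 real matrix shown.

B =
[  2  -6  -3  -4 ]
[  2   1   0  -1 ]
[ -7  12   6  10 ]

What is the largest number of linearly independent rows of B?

3

Row reduce to echelon form.
R2 ← R2 − R1: [0, 7, 3, 3]
R3 ← R3 + (7/2)·R1: [0, -9, -9/2, -4]
R3 ← R3 + (9/7)·R2: [0, 0, -9/14, -1/7]
Echelon form has 3 nonzero rows, so rank(B) = 3.
The rank gives the maximum number of linearly independent rows: 3.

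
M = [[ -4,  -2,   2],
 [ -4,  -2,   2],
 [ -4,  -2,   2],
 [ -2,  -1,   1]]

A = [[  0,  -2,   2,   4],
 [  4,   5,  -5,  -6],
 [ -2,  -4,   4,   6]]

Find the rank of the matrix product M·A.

First compute MA:
[[-12, -10,  10,   8],
 [-12, -10,  10,   8],
 [-12, -10,  10,   8],
 [ -6,  -5,   5,   4]]
Now row reduce the product.
R2 ← R2 − R1: [0, 0, 0, 0]
R3 ← R3 − R1: [0, 0, 0, 0]
R4 ← R4 − (1/2)·R1: [0, 0, 0, 0]
1 nonzero row, so rank(MA) = 1.

1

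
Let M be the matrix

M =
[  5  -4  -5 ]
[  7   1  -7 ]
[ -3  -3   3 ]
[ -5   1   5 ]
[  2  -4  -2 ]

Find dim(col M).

Row reduce to echelon form.
R2 ← R2 − (7/5)·R1: [0, 33/5, 0]
R3 ← R3 + (3/5)·R1: [0, -27/5, 0]
R4 ← R4 + R1: [0, -3, 0]
R5 ← R5 − (2/5)·R1: [0, -12/5, 0]
R3 ← R3 + (9/11)·R2: [0, 0, 0]
R4 ← R4 + (5/11)·R2: [0, 0, 0]
R5 ← R5 + (4/11)·R2: [0, 0, 0]
Echelon form has 2 nonzero rows, so rank(M) = 2.
The column space has dimension equal to the rank: 2.

2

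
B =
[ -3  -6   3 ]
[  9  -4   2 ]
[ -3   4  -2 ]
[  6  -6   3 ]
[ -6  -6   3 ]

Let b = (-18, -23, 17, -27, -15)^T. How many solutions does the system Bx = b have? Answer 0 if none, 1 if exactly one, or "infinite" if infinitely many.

infinite

Row reduce the augmented matrix [B | b].
R2 ← R2 + (3)·R1: [0, -22, 11, -77]
R3 ← R3 − R1: [0, 10, -5, 35]
R4 ← R4 + (2)·R1: [0, -18, 9, -63]
R5 ← R5 − (2)·R1: [0, 6, -3, 21]
R3 ← R3 + (5/11)·R2: [0, 0, 0, 0]
R4 ← R4 − (9/11)·R2: [0, 0, 0, 0]
R5 ← R5 + (3/11)·R2: [0, 0, 0, 0]
The echelon form has 2 nonzero rows, and every pivot lies in the first 3 columns, so rank(B) = rank([B|b]) = 2.
The system is consistent.
rank = 2 < 3 unknowns, so there are infinitely many solutions.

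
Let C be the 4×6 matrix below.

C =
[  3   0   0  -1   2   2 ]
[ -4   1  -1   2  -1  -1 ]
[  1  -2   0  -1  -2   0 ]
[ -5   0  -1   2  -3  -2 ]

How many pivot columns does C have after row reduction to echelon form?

3

Row reduce to echelon form.
R2 ← R2 + (4/3)·R1: [0, 1, -1, 2/3, 5/3, 5/3]
R3 ← R3 − (1/3)·R1: [0, -2, 0, -2/3, -8/3, -2/3]
R4 ← R4 + (5/3)·R1: [0, 0, -1, 1/3, 1/3, 4/3]
R3 ← R3 + (2)·R2: [0, 0, -2, 2/3, 2/3, 8/3]
R4 ← R4 − (1/2)·R3: [0, 0, 0, 0, 0, 0]
Echelon form has 3 nonzero rows, so rank(C) = 3.
Each nonzero row contributes one pivot column: 3 pivot columns.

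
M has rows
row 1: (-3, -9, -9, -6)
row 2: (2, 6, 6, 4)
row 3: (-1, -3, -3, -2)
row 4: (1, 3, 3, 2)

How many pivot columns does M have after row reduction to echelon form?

Row reduce to echelon form.
R2 ← R2 + (2/3)·R1: [0, 0, 0, 0]
R3 ← R3 − (1/3)·R1: [0, 0, 0, 0]
R4 ← R4 + (1/3)·R1: [0, 0, 0, 0]
Echelon form has 1 nonzero row, so rank(M) = 1.
Each nonzero row contributes one pivot column: 1 pivot columns.

1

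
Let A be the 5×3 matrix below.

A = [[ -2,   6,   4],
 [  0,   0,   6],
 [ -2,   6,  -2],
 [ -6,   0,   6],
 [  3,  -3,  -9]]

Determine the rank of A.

3

Row reduce to echelon form.
R3 ← R3 − R1: [0, 0, -6]
R4 ← R4 − (3)·R1: [0, -18, -6]
R5 ← R5 + (3/2)·R1: [0, 6, -3]
Swap R2 ↔ R4
R5 ← R5 + (1/3)·R2: [0, 0, -5]
R4 ← R4 + R3: [0, 0, 0]
R5 ← R5 − (5/6)·R3: [0, 0, 0]
Echelon form has 3 nonzero rows, so rank(A) = 3.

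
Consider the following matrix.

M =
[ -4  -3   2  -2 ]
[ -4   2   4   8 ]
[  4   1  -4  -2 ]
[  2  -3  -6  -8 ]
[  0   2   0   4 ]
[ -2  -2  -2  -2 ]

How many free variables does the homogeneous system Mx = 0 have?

1

Row reduce to echelon form.
R2 ← R2 − R1: [0, 5, 2, 10]
R3 ← R3 + R1: [0, -2, -2, -4]
R4 ← R4 + (1/2)·R1: [0, -9/2, -5, -9]
R6 ← R6 − (1/2)·R1: [0, -1/2, -3, -1]
R3 ← R3 + (2/5)·R2: [0, 0, -6/5, 0]
R4 ← R4 + (9/10)·R2: [0, 0, -16/5, 0]
R5 ← R5 − (2/5)·R2: [0, 0, -4/5, 0]
R6 ← R6 + (1/10)·R2: [0, 0, -14/5, 0]
R4 ← R4 − (8/3)·R3: [0, 0, 0, 0]
R5 ← R5 − (2/3)·R3: [0, 0, 0, 0]
R6 ← R6 − (7/3)·R3: [0, 0, 0, 0]
3 nonzero rows, so rank(M) = 3.
M has 4 columns; by rank–nullity, nullity = 4 − 3 = 1.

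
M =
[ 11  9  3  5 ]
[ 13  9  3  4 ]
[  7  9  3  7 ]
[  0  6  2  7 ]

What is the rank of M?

2

Row reduce to echelon form.
R2 ← R2 − (13/11)·R1: [0, -18/11, -6/11, -21/11]
R3 ← R3 − (7/11)·R1: [0, 36/11, 12/11, 42/11]
R3 ← R3 + (2)·R2: [0, 0, 0, 0]
R4 ← R4 + (11/3)·R2: [0, 0, 0, 0]
Echelon form has 2 nonzero rows, so rank(M) = 2.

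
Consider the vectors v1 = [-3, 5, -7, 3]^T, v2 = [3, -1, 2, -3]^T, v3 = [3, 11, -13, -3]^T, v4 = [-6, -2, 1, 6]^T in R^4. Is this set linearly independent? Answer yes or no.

Form the matrix with these vectors as rows and row reduce.
R2 ← R2 + R1: [0, 4, -5, 0]
R3 ← R3 + R1: [0, 16, -20, 0]
R4 ← R4 − (2)·R1: [0, -12, 15, 0]
R3 ← R3 − (4)·R2: [0, 0, 0, 0]
R4 ← R4 + (3)·R2: [0, 0, 0, 0]
2 nonzero rows, so the 4 vectors span a space of dimension 2.
Since 2 < 4, the vectors are linearly dependent.

no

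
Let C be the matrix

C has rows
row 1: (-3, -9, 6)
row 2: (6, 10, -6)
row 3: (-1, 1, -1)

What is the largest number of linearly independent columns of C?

2

Row reduce to echelon form.
R2 ← R2 + (2)·R1: [0, -8, 6]
R3 ← R3 − (1/3)·R1: [0, 4, -3]
R3 ← R3 + (1/2)·R2: [0, 0, 0]
Echelon form has 2 nonzero rows, so rank(C) = 2.
The rank gives the maximum number of linearly independent columns: 2.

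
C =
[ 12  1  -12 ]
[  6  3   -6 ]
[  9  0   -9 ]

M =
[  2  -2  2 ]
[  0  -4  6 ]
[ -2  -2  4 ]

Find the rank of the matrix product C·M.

2

First compute CM:
[[ 48,  -4, -18],
 [ 24, -12,   6],
 [ 36,   0, -18]]
Now row reduce the product.
R2 ← R2 − (1/2)·R1: [0, -10, 15]
R3 ← R3 − (3/4)·R1: [0, 3, -9/2]
R3 ← R3 + (3/10)·R2: [0, 0, 0]
2 nonzero rows, so rank(CM) = 2.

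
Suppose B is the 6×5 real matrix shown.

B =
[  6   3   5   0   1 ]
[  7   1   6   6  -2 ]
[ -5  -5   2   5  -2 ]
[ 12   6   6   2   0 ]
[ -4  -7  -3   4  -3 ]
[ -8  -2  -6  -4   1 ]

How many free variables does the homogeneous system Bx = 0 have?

Row reduce to echelon form.
R2 ← R2 − (7/6)·R1: [0, -5/2, 1/6, 6, -19/6]
R3 ← R3 + (5/6)·R1: [0, -5/2, 37/6, 5, -7/6]
R4 ← R4 − (2)·R1: [0, 0, -4, 2, -2]
R5 ← R5 + (2/3)·R1: [0, -5, 1/3, 4, -7/3]
R6 ← R6 + (4/3)·R1: [0, 2, 2/3, -4, 7/3]
R3 ← R3 − R2: [0, 0, 6, -1, 2]
R5 ← R5 − (2)·R2: [0, 0, 0, -8, 4]
R6 ← R6 + (4/5)·R2: [0, 0, 4/5, 4/5, -1/5]
R4 ← R4 + (2/3)·R3: [0, 0, 0, 4/3, -2/3]
R6 ← R6 − (2/15)·R3: [0, 0, 0, 14/15, -7/15]
R5 ← R5 + (6)·R4: [0, 0, 0, 0, 0]
R6 ← R6 − (7/10)·R4: [0, 0, 0, 0, 0]
4 nonzero rows, so rank(B) = 4.
B has 5 columns; by rank–nullity, nullity = 5 − 4 = 1.

1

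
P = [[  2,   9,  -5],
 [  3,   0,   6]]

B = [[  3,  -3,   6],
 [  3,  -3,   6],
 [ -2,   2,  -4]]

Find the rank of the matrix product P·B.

1

First compute PB:
[[ 43, -43,  86],
 [ -3,   3,  -6]]
Now row reduce the product.
R2 ← R2 + (3/43)·R1: [0, 0, 0]
1 nonzero row, so rank(PB) = 1.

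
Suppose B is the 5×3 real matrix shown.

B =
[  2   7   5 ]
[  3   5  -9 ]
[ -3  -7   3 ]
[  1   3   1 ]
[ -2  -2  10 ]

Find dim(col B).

Row reduce to echelon form.
R2 ← R2 − (3/2)·R1: [0, -11/2, -33/2]
R3 ← R3 + (3/2)·R1: [0, 7/2, 21/2]
R4 ← R4 − (1/2)·R1: [0, -1/2, -3/2]
R5 ← R5 + R1: [0, 5, 15]
R3 ← R3 + (7/11)·R2: [0, 0, 0]
R4 ← R4 − (1/11)·R2: [0, 0, 0]
R5 ← R5 + (10/11)·R2: [0, 0, 0]
Echelon form has 2 nonzero rows, so rank(B) = 2.
The column space has dimension equal to the rank: 2.

2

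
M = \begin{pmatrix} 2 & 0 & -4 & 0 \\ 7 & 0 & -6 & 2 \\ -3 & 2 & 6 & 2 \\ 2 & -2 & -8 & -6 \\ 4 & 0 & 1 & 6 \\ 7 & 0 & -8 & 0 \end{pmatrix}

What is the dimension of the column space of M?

4

Row reduce to echelon form.
R2 ← R2 − (7/2)·R1: [0, 0, 8, 2]
R3 ← R3 + (3/2)·R1: [0, 2, 0, 2]
R4 ← R4 − R1: [0, -2, -4, -6]
R5 ← R5 − (2)·R1: [0, 0, 9, 6]
R6 ← R6 − (7/2)·R1: [0, 0, 6, 0]
Swap R2 ↔ R3
R4 ← R4 + R2: [0, 0, -4, -4]
R4 ← R4 + (1/2)·R3: [0, 0, 0, -3]
R5 ← R5 − (9/8)·R3: [0, 0, 0, 15/4]
R6 ← R6 − (3/4)·R3: [0, 0, 0, -3/2]
R5 ← R5 + (5/4)·R4: [0, 0, 0, 0]
R6 ← R6 − (1/2)·R4: [0, 0, 0, 0]
Echelon form has 4 nonzero rows, so rank(M) = 4.
The column space has dimension equal to the rank: 4.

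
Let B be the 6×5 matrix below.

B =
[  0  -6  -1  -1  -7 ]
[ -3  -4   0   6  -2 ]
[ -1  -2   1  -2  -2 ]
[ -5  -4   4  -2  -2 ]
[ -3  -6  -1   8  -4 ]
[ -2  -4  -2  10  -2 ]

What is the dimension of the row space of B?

3

Row reduce to echelon form.
Swap R1 ↔ R2
R3 ← R3 − (1/3)·R1: [0, -2/3, 1, -4, -4/3]
R4 ← R4 − (5/3)·R1: [0, 8/3, 4, -12, 4/3]
R5 ← R5 − R1: [0, -2, -1, 2, -2]
R6 ← R6 − (2/3)·R1: [0, -4/3, -2, 6, -2/3]
R3 ← R3 − (1/9)·R2: [0, 0, 10/9, -35/9, -5/9]
R4 ← R4 + (4/9)·R2: [0, 0, 32/9, -112/9, -16/9]
R5 ← R5 − (1/3)·R2: [0, 0, -2/3, 7/3, 1/3]
R6 ← R6 − (2/9)·R2: [0, 0, -16/9, 56/9, 8/9]
R4 ← R4 − (16/5)·R3: [0, 0, 0, 0, 0]
R5 ← R5 + (3/5)·R3: [0, 0, 0, 0, 0]
R6 ← R6 + (8/5)·R3: [0, 0, 0, 0, 0]
Echelon form has 3 nonzero rows, so rank(B) = 3.
The row space has dimension equal to the rank: 3.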